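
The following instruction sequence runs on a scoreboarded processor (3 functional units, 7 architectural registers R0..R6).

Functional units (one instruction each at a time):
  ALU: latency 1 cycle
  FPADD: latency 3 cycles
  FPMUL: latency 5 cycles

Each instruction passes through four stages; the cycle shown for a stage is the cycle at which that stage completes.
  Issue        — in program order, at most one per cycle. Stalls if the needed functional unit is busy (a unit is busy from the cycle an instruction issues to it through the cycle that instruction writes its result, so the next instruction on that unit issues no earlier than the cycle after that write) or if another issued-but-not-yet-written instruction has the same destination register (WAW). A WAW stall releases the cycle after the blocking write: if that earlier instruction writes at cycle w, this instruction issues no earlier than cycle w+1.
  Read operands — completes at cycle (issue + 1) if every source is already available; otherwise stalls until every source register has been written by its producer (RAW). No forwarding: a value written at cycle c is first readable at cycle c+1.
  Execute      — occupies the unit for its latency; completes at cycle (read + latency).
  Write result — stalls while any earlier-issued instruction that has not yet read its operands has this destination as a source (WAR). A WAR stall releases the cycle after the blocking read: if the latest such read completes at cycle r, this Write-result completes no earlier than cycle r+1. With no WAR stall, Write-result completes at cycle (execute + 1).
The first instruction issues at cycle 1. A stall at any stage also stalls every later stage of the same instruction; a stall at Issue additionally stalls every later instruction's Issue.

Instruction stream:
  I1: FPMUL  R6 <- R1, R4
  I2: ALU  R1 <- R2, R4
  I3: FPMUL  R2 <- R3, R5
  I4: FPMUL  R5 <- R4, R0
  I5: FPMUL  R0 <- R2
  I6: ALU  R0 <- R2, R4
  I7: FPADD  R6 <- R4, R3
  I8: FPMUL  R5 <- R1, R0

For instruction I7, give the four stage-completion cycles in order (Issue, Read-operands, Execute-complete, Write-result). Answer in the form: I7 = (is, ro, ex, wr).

I7 = (34, 35, 38, 39)

I1  is:1  ro:2  ex:7  wr:8
I2  is:2  ro:3  ex:4  wr:5
I3  is:9  ro:10  ex:15  wr:16  — struct: FPMUL busy until I1 writes@8
I4  is:17  ro:18  ex:23  wr:24  — struct: FPMUL busy until I3 writes@16
I5  is:25  ro:26  ex:31  wr:32  — struct: FPMUL busy until I4 writes@24
I6  is:33  ro:34  ex:35  wr:36  — WAW R0: wait I5 write@32
I7  is:34  ro:35  ex:38  wr:39
I8  is:35  ro:37  ex:42  wr:43  — RAW R0: wait I6 write@36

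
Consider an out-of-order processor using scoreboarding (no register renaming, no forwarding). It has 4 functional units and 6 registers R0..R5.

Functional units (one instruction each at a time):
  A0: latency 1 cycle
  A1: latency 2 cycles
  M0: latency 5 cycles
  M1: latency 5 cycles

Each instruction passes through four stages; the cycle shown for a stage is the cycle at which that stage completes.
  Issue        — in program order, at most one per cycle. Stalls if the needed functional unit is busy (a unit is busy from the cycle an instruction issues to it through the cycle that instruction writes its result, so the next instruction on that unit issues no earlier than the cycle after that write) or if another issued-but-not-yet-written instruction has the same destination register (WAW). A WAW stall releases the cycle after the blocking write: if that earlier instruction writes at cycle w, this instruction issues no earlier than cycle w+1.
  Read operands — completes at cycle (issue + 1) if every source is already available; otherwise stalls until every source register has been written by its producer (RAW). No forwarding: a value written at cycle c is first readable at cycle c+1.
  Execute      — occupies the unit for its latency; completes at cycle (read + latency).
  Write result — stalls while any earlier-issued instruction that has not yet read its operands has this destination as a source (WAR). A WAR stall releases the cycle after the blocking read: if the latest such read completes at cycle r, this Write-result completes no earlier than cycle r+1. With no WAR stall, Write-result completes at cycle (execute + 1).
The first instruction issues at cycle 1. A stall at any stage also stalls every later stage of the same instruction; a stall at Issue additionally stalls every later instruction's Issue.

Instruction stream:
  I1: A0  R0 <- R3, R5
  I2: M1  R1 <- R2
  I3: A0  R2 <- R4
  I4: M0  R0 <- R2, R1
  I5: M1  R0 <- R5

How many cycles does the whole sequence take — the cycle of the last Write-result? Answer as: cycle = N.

cycle = 24

c1: I1→A0
c2: I1 RO | I2→M1
c3: I1 EX | I2 RO
c4: I1 WR R0
c5: I3→A0
c6: I3 RO | I4→M0
c7: I3 EX
c8: I2 EX | I3 WR R2
c9: I2 WR R1
c10: I4 RO
c15: I4 EX
c16: I4 WR R0
c17: I5→M1
c18: I5 RO
c23: I5 EX
c24: I5 WR R0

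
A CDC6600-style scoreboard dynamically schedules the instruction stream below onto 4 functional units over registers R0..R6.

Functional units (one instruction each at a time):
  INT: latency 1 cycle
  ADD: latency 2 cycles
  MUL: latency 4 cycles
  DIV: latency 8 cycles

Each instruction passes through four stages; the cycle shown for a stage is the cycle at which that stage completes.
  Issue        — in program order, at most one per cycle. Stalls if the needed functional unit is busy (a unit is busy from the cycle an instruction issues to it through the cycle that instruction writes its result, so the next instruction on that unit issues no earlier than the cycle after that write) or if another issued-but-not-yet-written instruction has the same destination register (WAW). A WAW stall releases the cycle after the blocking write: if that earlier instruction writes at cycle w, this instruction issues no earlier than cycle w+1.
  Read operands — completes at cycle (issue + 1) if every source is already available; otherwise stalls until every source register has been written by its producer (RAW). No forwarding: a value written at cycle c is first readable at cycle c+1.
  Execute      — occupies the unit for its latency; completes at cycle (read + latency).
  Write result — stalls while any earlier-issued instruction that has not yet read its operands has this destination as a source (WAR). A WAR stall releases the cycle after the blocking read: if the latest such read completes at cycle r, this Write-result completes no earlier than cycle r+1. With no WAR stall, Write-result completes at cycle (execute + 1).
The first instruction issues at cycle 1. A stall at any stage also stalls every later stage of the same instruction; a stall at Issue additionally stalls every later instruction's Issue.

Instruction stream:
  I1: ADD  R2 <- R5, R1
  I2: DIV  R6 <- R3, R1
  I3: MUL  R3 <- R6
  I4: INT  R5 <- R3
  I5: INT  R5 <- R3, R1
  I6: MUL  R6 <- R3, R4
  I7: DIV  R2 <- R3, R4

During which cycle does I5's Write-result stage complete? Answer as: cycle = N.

cycle = 25

c1: I1→ADD
c2: I1 RO | I2→DIV
c3: I2 RO | I3→MUL
c4: I1 EX | I4→INT
c5: I1 WR R2
c11: I2 EX
c12: I2 WR R6
c13: I3 RO
c17: I3 EX
c18: I3 WR R3
c19: I4 RO
c20: I4 EX
c21: I4 WR R5
c22: I5→INT
c23: I5 RO | I6→MUL
c24: I5 EX | I6 RO | I7→DIV
c25: I5 WR R5 | I7 RO
c28: I6 EX
c29: I6 WR R6
c33: I7 EX
c34: I7 WR R2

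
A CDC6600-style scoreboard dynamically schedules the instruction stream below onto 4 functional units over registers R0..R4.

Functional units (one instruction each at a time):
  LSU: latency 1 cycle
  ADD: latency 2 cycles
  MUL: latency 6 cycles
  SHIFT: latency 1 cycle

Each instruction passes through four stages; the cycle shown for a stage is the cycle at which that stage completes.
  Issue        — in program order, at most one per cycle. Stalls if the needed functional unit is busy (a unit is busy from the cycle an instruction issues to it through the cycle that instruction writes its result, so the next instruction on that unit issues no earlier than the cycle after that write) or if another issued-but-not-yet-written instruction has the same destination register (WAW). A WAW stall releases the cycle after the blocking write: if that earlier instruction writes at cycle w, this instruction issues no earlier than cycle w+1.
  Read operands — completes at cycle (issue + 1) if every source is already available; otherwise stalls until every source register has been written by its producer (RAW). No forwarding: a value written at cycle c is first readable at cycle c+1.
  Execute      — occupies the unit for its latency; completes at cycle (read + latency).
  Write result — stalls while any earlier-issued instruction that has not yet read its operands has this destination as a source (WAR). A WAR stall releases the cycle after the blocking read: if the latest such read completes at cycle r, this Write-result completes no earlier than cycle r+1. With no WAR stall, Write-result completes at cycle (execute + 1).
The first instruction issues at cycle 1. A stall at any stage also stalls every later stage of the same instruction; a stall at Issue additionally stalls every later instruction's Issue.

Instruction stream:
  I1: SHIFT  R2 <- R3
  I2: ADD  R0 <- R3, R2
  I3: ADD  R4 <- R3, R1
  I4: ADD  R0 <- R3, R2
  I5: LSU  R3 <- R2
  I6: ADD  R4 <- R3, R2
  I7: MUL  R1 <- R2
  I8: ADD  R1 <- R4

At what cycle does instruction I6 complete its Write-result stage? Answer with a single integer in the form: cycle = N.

cycle = 23

c1: I1 issues→SHIFT
c2: I1 reads | I2 issues→ADD
c3: I1 exec-done
c4: I1 writes R2
c5: I2 reads
c7: I2 exec-done
c8: I2 writes R0
c9: I3 issues→ADD
c10: I3 reads
c12: I3 exec-done
c13: I3 writes R4
c14: I4 issues→ADD
c15: I4 reads | I5 issues→LSU
c16: I5 reads
c17: I4 exec-done | I5 exec-done
c18: I4 writes R0 | I5 writes R3
c19: I6 issues→ADD
c20: I6 reads | I7 issues→MUL
c21: I7 reads
c22: I6 exec-done
c23: I6 writes R4
c27: I7 exec-done
c28: I7 writes R1
c29: I8 issues→ADD
c30: I8 reads
c32: I8 exec-done
c33: I8 writes R1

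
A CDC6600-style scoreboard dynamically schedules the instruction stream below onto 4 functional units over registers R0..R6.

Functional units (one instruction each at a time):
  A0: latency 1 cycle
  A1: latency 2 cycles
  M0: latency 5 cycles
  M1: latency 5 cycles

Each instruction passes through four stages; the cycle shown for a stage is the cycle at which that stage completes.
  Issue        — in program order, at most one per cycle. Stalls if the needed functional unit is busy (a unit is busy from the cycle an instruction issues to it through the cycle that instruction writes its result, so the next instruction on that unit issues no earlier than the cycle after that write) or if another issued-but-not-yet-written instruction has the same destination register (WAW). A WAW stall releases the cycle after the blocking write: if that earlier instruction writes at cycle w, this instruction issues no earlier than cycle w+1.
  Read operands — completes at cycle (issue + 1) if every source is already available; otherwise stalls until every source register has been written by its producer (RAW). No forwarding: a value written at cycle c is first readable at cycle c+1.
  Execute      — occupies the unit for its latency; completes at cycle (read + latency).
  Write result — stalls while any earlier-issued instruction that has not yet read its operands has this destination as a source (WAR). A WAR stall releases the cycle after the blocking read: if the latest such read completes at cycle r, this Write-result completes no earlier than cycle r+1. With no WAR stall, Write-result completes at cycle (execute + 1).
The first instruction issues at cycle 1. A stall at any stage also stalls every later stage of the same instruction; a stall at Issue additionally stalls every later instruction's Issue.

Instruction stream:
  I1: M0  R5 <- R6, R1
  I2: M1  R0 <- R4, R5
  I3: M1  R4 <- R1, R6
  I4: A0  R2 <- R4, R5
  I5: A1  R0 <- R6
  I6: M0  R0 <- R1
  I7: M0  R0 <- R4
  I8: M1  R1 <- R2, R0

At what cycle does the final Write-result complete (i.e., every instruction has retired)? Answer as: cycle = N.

[1] I1 dispatched to M0
[2] I1 operands ready; I2 dispatched to M1
[7] I1 complete
[8] R5←I1
[9] I2 operands ready
[14] I2 complete
[15] R0←I2
[16] I3 dispatched to M1
[17] I3 operands ready; I4 dispatched to A0
[18] I5 dispatched to A1
[19] I5 operands ready
[21] I5 complete
[22] I3 complete; R0←I5
[23] R4←I3; I6 dispatched to M0
[24] I4 operands ready; I6 operands ready
[25] I4 complete
[26] R2←I4
[29] I6 complete
[30] R0←I6
[31] I7 dispatched to M0
[32] I7 operands ready; I8 dispatched to M1
[37] I7 complete
[38] R0←I7
[39] I8 operands ready
[44] I8 complete
[45] R1←I8

cycle = 45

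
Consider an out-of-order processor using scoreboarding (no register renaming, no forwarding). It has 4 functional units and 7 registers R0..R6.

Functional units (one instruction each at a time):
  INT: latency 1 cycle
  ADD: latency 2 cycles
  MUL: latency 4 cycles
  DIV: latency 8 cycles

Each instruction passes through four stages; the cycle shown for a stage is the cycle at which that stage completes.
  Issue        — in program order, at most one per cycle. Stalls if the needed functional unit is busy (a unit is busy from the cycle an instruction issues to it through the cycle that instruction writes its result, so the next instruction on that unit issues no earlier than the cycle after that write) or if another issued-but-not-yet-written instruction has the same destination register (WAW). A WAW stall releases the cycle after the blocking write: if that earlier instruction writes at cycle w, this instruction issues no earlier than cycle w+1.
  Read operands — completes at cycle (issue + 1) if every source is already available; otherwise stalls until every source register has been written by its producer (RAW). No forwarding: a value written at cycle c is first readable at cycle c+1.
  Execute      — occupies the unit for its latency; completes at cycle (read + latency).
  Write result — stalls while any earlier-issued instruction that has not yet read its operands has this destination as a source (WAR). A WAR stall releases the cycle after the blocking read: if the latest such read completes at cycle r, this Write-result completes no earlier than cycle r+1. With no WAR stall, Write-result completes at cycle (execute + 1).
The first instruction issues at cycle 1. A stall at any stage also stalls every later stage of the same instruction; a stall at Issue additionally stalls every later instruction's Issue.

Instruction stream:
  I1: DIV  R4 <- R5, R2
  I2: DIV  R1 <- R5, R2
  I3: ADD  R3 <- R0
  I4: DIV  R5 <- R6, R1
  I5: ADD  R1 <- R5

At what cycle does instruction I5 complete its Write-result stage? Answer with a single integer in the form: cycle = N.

cycle = 37

c1: I1 dispatched to DIV
c2: I1 operands ready
c10: I1 complete
c11: R4←I1
c12: I2 dispatched to DIV
c13: I2 operands ready | I3 dispatched to ADD
c14: I3 operands ready
c16: I3 complete
c17: R3←I3
c21: I2 complete
c22: R1←I2
c23: I4 dispatched to DIV
c24: I4 operands ready | I5 dispatched to ADD
c32: I4 complete
c33: R5←I4
c34: I5 operands ready
c36: I5 complete
c37: R1←I5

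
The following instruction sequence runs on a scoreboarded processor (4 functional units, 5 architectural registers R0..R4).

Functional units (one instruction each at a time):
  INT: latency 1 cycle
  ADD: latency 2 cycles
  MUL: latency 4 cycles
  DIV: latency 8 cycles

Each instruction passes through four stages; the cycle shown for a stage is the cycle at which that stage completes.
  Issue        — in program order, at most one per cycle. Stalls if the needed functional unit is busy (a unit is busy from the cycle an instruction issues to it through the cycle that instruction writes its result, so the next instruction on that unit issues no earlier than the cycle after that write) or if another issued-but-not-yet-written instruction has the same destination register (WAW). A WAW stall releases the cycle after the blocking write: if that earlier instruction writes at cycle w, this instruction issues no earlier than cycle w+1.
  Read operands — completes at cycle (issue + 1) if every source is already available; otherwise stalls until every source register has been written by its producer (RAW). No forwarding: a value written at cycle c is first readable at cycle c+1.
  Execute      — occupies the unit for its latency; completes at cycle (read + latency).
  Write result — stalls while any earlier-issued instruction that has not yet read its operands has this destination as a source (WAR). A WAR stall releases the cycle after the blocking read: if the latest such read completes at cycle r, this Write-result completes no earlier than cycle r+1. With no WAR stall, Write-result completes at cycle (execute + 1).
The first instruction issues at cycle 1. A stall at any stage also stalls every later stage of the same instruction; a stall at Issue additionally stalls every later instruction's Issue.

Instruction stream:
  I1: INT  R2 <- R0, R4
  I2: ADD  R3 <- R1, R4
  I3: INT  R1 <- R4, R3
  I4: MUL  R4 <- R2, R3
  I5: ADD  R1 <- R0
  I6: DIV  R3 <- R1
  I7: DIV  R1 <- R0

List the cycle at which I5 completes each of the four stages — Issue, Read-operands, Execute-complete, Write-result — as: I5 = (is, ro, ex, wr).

[I1] 1/2/3/4
[I2] 2/3/5/6
[I3] 5/7/8/9  (struct: INT busy until I1 writes@4; RAW R3: wait I2 write@6)
[I4] 6/7/11/12
[I5] 10/11/13/14  (WAW R1: wait I3 write@9)
[I6] 11/15/23/24  (RAW R1: wait I5 write@14)
[I7] 25/26/34/35  (struct: DIV busy until I6 writes@24)

I5 = (10, 11, 13, 14)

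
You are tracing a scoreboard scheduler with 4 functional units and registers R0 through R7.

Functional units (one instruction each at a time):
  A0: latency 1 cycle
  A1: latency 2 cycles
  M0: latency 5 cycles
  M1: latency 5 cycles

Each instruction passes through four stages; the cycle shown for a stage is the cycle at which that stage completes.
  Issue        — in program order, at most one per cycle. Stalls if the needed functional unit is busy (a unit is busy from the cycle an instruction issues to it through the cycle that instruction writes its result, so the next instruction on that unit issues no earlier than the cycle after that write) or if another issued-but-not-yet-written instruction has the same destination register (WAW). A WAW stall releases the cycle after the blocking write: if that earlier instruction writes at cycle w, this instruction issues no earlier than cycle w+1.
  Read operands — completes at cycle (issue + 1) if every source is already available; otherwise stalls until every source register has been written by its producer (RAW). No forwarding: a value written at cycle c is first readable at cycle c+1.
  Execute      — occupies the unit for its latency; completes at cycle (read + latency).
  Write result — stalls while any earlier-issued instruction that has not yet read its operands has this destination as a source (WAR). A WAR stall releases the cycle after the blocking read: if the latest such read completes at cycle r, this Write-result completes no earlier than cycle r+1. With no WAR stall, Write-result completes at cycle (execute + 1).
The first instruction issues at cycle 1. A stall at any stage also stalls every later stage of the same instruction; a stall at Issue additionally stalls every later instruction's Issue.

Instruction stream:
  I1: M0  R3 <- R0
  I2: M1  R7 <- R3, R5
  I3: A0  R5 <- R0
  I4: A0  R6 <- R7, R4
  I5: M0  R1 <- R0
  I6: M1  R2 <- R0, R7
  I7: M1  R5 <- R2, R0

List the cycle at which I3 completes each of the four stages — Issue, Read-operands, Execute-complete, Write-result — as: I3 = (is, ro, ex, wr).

I3 = (3, 4, 5, 10)

1) issue 1, read 2, done 7, write 8
2) issue 2, read 9, done 14, write 15  <RAW R3: wait I1 write@8>
3) issue 3, read 4, done 5, write 10  <WAR R5: wait I2 read@9>
4) issue 11, read 16, done 17, write 18  <struct: A0 busy until I3 writes@10 / RAW R7: wait I2 write@15>
5) issue 12, read 13, done 18, write 19
6) issue 16, read 17, done 22, write 23  <struct: M1 busy until I2 writes@15>
7) issue 24, read 25, done 30, write 31  <struct: M1 busy until I6 writes@23>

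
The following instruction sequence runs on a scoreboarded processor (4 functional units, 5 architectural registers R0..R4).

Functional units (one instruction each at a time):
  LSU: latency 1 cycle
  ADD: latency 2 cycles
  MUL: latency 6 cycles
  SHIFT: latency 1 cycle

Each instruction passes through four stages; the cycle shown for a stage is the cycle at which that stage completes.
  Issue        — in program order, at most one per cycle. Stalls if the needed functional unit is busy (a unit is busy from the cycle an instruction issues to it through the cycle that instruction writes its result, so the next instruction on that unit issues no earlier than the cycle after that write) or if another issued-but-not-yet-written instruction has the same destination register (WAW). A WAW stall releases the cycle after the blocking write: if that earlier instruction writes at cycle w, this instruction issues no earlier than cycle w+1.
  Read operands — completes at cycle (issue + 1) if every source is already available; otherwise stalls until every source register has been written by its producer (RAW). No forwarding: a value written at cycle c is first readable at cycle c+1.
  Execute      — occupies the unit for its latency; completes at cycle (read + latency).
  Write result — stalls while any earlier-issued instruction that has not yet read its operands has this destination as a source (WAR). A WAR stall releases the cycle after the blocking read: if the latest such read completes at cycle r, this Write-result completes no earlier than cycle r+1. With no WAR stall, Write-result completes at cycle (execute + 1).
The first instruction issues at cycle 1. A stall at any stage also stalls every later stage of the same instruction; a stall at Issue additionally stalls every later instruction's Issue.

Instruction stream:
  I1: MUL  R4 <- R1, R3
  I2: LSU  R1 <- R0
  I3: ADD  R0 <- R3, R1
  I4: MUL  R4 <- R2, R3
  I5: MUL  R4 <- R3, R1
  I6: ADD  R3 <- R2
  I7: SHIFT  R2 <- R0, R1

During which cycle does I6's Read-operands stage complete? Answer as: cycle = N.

cycle = 21

cycle 1: I1→MUL
cycle 2: I1 RO, I2→LSU
cycle 3: I2 RO, I3→ADD
cycle 4: I2 EX
cycle 5: I2 WR R1
cycle 6: I3 RO
cycle 8: I1 EX, I3 EX
cycle 9: I1 WR R4, I3 WR R0
cycle 10: I4→MUL
cycle 11: I4 RO
cycle 17: I4 EX
cycle 18: I4 WR R4
cycle 19: I5→MUL
cycle 20: I5 RO, I6→ADD
cycle 21: I6 RO, I7→SHIFT
cycle 22: I7 RO
cycle 23: I6 EX, I7 EX
cycle 24: I6 WR R3, I7 WR R2
cycle 26: I5 EX
cycle 27: I5 WR R4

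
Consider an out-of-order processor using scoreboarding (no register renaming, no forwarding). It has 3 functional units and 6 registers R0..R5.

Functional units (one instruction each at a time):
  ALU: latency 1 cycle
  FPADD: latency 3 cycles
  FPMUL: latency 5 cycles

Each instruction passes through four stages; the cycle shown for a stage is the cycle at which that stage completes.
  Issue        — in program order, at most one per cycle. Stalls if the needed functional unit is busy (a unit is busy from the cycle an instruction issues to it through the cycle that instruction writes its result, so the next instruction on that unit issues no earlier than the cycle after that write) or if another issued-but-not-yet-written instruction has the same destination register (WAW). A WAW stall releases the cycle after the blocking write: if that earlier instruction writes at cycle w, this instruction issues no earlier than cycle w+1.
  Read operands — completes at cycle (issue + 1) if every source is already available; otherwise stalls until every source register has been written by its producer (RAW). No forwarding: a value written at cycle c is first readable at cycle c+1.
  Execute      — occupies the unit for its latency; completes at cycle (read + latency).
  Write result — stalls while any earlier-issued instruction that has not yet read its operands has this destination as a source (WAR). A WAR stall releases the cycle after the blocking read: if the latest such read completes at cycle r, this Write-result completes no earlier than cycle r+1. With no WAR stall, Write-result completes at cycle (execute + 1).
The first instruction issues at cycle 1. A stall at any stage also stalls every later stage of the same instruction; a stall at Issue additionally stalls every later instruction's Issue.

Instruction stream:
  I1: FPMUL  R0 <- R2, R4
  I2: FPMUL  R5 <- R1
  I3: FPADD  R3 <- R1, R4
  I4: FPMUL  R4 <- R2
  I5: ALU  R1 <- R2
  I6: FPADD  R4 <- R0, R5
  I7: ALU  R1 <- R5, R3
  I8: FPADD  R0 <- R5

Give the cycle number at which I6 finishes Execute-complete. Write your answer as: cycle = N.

t=1  I1 issues→FPMUL
t=2  I1 reads
t=7  I1 exec-done
t=8  I1 writes R0
t=9  I2 issues→FPMUL
t=10  I2 reads, I3 issues→FPADD
t=11  I3 reads
t=14  I3 exec-done
t=15  I2 exec-done, I3 writes R3
t=16  I2 writes R5
t=17  I4 issues→FPMUL
t=18  I4 reads, I5 issues→ALU
t=19  I5 reads
t=20  I5 exec-done
t=21  I5 writes R1
t=23  I4 exec-done
t=24  I4 writes R4
t=25  I6 issues→FPADD
t=26  I6 reads, I7 issues→ALU
t=27  I7 reads
t=28  I7 exec-done
t=29  I6 exec-done, I7 writes R1
t=30  I6 writes R4
t=31  I8 issues→FPADD
t=32  I8 reads
t=35  I8 exec-done
t=36  I8 writes R0

cycle = 29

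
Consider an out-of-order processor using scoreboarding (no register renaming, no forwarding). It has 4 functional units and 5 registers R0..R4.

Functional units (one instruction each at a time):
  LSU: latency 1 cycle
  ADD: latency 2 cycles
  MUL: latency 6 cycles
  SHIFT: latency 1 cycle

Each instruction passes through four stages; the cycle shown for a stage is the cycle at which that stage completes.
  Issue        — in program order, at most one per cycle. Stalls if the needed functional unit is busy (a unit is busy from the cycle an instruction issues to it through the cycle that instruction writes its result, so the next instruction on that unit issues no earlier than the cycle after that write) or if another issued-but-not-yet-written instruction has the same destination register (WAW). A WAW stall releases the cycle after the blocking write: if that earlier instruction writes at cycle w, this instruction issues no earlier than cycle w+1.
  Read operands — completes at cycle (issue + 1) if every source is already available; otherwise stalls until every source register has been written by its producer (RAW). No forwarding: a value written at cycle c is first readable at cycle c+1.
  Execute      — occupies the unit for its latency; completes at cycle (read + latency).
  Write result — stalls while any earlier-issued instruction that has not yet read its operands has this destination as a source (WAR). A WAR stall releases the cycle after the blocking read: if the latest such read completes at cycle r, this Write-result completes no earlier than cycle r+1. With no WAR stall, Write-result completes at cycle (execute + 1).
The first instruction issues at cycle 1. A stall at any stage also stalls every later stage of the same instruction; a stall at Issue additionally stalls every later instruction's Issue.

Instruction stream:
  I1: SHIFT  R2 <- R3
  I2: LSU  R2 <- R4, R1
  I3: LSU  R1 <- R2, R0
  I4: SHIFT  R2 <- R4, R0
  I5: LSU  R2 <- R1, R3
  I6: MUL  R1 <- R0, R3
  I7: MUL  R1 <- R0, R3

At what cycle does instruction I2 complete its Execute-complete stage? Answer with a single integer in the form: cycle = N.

cycle = 7

I1 -> (1, 2, 3, 4)
I2 -> (5, 6, 7, 8)  // WAW R2: wait I1 write@4
I3 -> (9, 10, 11, 12)  // struct: LSU busy until I2 writes@8
I4 -> (10, 11, 12, 13)
I5 -> (14, 15, 16, 17)  // WAW R2: wait I4 write@13
I6 -> (15, 16, 22, 23)
I7 -> (24, 25, 31, 32)  // struct: MUL busy until I6 writes@23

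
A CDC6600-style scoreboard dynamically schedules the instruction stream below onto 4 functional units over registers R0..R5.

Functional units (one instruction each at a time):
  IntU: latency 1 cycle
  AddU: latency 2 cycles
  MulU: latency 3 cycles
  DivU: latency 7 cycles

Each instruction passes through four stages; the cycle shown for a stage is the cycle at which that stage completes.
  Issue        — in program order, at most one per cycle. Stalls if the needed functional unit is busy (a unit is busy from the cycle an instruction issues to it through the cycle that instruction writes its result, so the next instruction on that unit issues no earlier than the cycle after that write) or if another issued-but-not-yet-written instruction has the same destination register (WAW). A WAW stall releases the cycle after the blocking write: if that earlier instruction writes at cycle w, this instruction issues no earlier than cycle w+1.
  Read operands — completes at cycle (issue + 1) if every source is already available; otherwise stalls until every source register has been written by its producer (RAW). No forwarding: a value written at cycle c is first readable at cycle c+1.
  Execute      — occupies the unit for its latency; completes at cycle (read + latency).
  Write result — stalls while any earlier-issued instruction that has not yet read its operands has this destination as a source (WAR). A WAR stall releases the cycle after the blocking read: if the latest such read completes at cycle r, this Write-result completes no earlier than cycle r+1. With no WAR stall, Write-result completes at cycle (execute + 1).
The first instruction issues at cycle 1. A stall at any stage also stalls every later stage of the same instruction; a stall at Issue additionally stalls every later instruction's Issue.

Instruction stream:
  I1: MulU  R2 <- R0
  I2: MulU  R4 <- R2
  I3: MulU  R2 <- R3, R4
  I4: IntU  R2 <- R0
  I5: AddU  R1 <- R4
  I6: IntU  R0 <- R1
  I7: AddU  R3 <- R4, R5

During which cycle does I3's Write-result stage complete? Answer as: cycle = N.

cycle = 18

1) issue 1, read 2, done 5, write 6
2) issue 7, read 8, done 11, write 12  <struct: MulU busy until I1 writes@6>
3) issue 13, read 14, done 17, write 18  <struct: MulU busy until I2 writes@12>
4) issue 19, read 20, done 21, write 22  <WAW R2: wait I3 write@18>
5) issue 20, read 21, done 23, write 24
6) issue 23, read 25, done 26, write 27  <struct: IntU busy until I4 writes@22 / RAW R1: wait I5 write@24>
7) issue 25, read 26, done 28, write 29  <struct: AddU busy until I5 writes@24>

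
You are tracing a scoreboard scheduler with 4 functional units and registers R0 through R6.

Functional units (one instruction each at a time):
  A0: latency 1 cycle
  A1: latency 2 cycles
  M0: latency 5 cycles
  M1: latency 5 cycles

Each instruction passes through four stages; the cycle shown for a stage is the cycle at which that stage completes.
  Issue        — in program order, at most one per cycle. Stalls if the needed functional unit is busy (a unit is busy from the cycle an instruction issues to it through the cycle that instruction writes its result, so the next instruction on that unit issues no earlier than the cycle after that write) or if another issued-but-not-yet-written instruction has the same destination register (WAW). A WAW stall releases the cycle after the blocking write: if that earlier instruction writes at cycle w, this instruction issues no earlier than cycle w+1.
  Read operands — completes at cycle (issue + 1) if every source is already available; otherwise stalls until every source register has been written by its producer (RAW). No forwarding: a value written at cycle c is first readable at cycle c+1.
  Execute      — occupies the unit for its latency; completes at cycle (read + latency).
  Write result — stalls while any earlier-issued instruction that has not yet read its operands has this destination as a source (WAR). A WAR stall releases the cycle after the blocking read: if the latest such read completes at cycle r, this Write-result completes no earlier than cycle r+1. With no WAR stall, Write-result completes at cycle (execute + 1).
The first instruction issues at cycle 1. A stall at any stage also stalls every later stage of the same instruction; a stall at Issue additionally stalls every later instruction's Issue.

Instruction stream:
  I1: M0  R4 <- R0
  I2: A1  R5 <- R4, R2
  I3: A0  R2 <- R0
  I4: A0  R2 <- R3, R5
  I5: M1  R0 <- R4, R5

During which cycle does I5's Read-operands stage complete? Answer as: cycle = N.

1) issue 1, read 2, done 7, write 8
2) issue 2, read 9, done 11, write 12  <RAW R4: wait I1 write@8>
3) issue 3, read 4, done 5, write 10  <WAR R2: wait I2 read@9>
4) issue 11, read 13, done 14, write 15  <struct: A0 busy until I3 writes@10 / RAW R5: wait I2 write@12>
5) issue 12, read 13, done 18, write 19

cycle = 13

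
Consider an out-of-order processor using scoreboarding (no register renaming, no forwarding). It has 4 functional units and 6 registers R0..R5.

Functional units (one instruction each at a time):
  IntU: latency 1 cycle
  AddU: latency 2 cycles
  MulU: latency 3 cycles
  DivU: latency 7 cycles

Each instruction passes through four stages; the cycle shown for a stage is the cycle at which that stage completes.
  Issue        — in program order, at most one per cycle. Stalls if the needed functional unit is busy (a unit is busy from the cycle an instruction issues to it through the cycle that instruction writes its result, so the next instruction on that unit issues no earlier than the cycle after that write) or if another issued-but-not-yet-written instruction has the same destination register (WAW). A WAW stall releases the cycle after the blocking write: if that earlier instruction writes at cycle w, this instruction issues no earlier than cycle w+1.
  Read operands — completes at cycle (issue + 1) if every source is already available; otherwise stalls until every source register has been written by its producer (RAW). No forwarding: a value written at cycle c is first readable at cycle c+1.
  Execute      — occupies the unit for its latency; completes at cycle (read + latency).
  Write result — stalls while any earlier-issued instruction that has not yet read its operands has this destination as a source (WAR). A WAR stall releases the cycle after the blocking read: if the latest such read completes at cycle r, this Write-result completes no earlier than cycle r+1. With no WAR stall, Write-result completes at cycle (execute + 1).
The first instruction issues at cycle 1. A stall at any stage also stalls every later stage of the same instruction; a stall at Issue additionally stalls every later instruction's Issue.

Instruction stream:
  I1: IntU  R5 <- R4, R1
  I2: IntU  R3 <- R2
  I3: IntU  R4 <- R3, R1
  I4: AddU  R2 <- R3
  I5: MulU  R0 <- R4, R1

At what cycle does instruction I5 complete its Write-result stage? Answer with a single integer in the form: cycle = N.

I1: IS=1 RO=2 EX=3 WR=4
I2: IS=5 RO=6 EX=7 WR=8  [struct: IntU busy until I1 writes@4]
I3: IS=9 RO=10 EX=11 WR=12  [struct: IntU busy until I2 writes@8]
I4: IS=10 RO=11 EX=13 WR=14
I5: IS=11 RO=13 EX=16 WR=17  [RAW R4: wait I3 write@12]

cycle = 17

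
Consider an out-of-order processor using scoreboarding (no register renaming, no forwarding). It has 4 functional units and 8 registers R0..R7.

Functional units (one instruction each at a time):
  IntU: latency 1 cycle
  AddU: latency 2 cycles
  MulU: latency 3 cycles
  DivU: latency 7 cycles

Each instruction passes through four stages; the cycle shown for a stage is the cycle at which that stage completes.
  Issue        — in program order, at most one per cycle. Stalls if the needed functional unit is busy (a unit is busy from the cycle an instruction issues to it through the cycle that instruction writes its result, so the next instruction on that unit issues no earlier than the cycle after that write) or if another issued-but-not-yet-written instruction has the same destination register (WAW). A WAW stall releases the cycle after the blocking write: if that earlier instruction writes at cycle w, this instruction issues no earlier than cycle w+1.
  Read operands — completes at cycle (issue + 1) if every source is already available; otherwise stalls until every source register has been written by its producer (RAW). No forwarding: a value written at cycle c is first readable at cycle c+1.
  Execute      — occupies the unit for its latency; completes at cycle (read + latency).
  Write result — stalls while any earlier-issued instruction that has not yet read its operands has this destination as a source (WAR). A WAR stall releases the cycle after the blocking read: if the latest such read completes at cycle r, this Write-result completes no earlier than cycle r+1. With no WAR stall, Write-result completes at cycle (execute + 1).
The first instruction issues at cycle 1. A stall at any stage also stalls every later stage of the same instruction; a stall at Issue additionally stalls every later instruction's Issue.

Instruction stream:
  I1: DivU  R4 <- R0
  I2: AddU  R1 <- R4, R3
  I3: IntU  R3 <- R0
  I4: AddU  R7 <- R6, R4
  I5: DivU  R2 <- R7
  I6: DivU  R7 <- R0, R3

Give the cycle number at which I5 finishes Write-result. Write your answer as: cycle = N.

  I1 | 1 | 2 | 9 | 10
  I2 | 2 | 11 | 13 | 14   RAW R4: wait I1 write@10
  I3 | 3 | 4 | 5 | 12   WAR R3: wait I2 read@11
  I4 | 15 | 16 | 18 | 19   struct: AddU busy until I2 writes@14
  I5 | 16 | 20 | 27 | 28   RAW R7: wait I4 write@19
  I6 | 29 | 30 | 37 | 38   struct: DivU busy until I5 writes@28

cycle = 28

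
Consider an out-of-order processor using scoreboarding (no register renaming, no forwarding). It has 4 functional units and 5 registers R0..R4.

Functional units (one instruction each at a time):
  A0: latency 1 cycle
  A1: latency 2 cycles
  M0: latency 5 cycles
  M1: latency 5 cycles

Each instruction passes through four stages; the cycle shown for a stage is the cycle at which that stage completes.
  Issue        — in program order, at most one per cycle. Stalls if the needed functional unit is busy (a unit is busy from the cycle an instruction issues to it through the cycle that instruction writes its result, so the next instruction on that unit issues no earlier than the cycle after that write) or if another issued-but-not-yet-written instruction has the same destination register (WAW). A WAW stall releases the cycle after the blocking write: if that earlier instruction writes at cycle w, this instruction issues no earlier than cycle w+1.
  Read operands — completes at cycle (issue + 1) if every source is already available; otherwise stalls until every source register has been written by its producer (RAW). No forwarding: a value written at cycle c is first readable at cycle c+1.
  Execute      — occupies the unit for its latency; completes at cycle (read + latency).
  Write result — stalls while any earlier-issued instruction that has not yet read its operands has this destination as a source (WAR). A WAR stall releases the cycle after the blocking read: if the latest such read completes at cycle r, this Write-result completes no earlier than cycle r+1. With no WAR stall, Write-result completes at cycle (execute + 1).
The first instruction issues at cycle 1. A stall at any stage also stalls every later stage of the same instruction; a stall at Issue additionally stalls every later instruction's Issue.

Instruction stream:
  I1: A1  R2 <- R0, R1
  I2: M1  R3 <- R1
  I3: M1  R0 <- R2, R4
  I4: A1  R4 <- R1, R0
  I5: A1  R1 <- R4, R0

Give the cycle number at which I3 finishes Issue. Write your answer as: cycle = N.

cycle = 10

I1: IS=1 RO=2 EX=4 WR=5
I2: IS=2 RO=3 EX=8 WR=9
I3: IS=10 RO=11 EX=16 WR=17  [struct: M1 busy until I2 writes@9]
I4: IS=11 RO=18 EX=20 WR=21  [RAW R0: wait I3 write@17]
I5: IS=22 RO=23 EX=25 WR=26  [struct: A1 busy until I4 writes@21]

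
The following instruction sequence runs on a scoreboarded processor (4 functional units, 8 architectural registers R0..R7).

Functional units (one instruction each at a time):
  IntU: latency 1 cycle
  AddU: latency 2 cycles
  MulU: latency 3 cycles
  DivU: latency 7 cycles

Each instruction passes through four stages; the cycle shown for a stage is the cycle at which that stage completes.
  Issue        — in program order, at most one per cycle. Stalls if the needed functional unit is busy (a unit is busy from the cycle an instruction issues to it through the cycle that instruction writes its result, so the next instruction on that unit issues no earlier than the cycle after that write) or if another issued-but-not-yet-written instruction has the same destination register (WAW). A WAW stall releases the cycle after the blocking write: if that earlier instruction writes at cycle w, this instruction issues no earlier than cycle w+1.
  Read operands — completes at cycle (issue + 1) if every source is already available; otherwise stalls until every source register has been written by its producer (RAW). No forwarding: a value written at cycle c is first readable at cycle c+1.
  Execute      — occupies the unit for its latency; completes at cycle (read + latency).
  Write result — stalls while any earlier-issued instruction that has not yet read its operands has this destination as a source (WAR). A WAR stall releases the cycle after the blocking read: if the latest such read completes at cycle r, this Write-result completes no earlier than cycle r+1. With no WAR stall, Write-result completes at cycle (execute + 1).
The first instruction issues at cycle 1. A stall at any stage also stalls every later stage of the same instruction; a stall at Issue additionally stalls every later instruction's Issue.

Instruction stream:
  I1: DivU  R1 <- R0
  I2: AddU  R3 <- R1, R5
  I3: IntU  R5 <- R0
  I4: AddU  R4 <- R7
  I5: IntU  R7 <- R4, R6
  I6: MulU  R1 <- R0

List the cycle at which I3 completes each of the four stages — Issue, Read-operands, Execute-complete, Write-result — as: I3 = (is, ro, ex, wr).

t=1  I1 dispatched to DivU
t=2  I1 operands ready | I2 dispatched to AddU
t=3  I3 dispatched to IntU
t=4  I3 operands ready
t=5  I3 complete
t=9  I1 complete
t=10  R1←I1
t=11  I2 operands ready
t=12  R5←I3
t=13  I2 complete
t=14  R3←I2
t=15  I4 dispatched to AddU
t=16  I4 operands ready | I5 dispatched to IntU
t=17  I6 dispatched to MulU
t=18  I4 complete | I6 operands ready
t=19  R4←I4
t=20  I5 operands ready
t=21  I5 complete | I6 complete
t=22  R7←I5 | R1←I6

I3 = (3, 4, 5, 12)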